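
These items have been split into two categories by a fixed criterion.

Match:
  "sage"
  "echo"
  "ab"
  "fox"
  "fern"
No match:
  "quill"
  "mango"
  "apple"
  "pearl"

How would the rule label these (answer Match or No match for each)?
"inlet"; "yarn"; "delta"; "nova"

The rule appears to be: length ≤ 4.
"inlet" — length 5, hence No match. "yarn" — length 4, hence Match. "delta" — length 5, hence No match. "nova" — length 4, hence Match.

No match, Match, No match, Match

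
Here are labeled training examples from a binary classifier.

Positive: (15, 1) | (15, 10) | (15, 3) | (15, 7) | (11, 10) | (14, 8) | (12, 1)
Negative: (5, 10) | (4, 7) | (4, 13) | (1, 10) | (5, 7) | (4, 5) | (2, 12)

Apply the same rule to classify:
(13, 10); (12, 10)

Positive, Positive

One predicate separates the groups cleanly: first > second.
(13, 10) → 13 > 10 → Positive.
(12, 10) → 12 > 10 → Positive.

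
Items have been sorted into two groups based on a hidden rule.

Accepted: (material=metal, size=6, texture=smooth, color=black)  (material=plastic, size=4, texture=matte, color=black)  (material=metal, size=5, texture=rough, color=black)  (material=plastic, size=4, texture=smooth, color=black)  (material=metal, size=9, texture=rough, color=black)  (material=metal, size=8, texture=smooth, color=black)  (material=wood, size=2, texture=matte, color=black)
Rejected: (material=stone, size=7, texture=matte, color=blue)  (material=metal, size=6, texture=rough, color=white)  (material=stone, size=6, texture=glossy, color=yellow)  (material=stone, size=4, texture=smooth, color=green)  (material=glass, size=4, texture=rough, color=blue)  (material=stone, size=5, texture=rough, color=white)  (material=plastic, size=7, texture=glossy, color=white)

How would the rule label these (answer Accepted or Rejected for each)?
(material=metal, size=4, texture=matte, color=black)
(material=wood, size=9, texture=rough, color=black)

Accepted, Accepted

A rule that fits every label: color is black — true of each 'Accepted' example, false of each 'Rejected' one.
(material=metal, size=4, texture=matte, color=black) — color is black, hence Accepted. (material=wood, size=9, texture=rough, color=black) — color is black, hence Accepted.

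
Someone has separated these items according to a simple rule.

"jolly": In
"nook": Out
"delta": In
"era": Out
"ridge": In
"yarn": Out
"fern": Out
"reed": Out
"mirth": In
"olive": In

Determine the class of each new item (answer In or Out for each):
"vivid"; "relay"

In, In

'In' ⟺ length 5.
"vivid": length 5 — fits, so In. "relay": length 5 — fits, so In.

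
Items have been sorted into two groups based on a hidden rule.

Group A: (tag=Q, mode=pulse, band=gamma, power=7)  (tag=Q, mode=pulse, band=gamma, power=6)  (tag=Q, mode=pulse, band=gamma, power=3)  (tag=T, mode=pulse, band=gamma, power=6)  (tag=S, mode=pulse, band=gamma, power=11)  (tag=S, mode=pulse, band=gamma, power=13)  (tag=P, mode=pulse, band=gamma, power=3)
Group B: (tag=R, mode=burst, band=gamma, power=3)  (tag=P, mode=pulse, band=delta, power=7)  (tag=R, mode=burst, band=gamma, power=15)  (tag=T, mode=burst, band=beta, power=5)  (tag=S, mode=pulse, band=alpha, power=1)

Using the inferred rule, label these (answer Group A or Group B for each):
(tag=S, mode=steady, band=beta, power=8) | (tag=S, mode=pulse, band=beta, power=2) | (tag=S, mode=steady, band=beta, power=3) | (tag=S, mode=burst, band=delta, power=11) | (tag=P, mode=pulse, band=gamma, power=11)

A rule that fits every label: band is gamma AND mode is pulse — true of each 'Group A' example, false of each 'Group B' one.
Group B: (tag=S, mode=steady, band=beta, power=8), since band is beta, mode is steady. Group B: (tag=S, mode=pulse, band=beta, power=2), since band is beta, mode is pulse. Group B: (tag=S, mode=steady, band=beta, power=3), since band is beta, mode is steady. Group B: (tag=S, mode=burst, band=delta, power=11), since band is delta, mode is burst. Group A: (tag=P, mode=pulse, band=gamma, power=11), since band is gamma, mode is pulse.

Group B, Group B, Group B, Group B, Group A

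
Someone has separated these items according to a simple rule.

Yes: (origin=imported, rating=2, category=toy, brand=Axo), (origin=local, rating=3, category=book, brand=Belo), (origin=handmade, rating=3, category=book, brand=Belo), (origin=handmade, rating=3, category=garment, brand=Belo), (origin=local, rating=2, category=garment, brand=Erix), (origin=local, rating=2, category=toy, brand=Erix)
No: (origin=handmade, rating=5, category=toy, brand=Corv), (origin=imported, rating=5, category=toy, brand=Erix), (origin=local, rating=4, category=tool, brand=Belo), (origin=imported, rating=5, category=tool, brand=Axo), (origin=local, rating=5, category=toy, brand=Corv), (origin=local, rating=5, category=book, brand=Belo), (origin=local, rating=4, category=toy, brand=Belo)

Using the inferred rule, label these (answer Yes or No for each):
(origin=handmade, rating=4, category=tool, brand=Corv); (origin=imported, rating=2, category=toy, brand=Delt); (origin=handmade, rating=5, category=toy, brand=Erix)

All 'Yes' examples share one property — rating ≤ 3 — and every 'No' example lacks it.
No: (origin=handmade, rating=4, category=tool, brand=Corv), since rating = 4.
Yes: (origin=imported, rating=2, category=toy, brand=Delt), since rating = 2.
No: (origin=handmade, rating=5, category=toy, brand=Erix), since rating = 5.

No, Yes, No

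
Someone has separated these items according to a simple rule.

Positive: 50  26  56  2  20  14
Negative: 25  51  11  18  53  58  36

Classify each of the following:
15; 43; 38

Rule: ≡ 2 (mod 6). This holds for each 'Positive' example and fails for each 'Negative' one.

Negative, Negative, Positive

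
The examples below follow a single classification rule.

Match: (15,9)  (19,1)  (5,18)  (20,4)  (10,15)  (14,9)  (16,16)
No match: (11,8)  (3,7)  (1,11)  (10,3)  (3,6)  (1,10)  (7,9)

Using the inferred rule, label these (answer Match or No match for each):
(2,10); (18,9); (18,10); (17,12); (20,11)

No match, Match, Match, Match, Match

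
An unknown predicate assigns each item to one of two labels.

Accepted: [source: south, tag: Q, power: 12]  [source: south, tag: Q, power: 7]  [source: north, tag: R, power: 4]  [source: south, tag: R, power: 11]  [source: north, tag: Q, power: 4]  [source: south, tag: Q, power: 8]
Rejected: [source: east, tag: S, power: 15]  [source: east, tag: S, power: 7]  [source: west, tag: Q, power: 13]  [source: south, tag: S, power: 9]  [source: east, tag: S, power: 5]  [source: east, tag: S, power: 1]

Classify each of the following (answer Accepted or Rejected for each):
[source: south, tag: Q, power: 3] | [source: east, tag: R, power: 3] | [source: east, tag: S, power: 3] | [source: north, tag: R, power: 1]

The simplest hypothesis consistent with all the labels is: tag is not S AND power ≤ 12.

Accepted, Accepted, Rejected, Accepted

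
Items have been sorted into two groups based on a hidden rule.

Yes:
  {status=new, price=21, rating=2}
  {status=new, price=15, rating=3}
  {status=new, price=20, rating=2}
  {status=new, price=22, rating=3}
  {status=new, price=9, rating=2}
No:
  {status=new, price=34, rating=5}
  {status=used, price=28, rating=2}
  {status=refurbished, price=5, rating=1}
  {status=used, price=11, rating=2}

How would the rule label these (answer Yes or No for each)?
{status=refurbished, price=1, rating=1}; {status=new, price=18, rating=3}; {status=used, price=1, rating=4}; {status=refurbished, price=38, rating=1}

No, Yes, No, No

The classifier is using: status is new AND price ≤ 22.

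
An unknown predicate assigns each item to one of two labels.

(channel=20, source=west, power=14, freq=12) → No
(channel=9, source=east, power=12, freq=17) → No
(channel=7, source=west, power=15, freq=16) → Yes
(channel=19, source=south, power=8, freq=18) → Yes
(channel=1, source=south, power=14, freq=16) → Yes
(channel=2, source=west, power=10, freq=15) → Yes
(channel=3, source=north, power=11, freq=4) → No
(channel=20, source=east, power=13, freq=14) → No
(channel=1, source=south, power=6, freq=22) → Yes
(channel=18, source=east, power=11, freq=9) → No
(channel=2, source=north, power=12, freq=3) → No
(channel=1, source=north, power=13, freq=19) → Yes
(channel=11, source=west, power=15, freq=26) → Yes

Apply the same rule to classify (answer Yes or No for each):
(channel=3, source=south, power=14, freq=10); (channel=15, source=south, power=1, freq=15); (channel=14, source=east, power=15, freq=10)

The pattern is that an item is 'Yes' exactly when: freq ≥ 15 AND freq ≠ 17.

No, Yes, No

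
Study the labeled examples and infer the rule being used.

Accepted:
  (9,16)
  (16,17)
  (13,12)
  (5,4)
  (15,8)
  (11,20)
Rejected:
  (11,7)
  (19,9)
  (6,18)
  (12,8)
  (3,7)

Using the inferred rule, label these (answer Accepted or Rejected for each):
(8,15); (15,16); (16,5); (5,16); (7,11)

Accepted, Accepted, Accepted, Accepted, Rejected

Every 'Accepted' example satisfies: sum is odd. None of the 'Rejected' examples do.
(8,15) — 8+15 = 23, hence Accepted. (15,16) — 15+16 = 31, hence Accepted. (16,5) — 16+5 = 21, hence Accepted. (5,16) — 5+16 = 21, hence Accepted. (7,11) — 7+11 = 18, hence Rejected.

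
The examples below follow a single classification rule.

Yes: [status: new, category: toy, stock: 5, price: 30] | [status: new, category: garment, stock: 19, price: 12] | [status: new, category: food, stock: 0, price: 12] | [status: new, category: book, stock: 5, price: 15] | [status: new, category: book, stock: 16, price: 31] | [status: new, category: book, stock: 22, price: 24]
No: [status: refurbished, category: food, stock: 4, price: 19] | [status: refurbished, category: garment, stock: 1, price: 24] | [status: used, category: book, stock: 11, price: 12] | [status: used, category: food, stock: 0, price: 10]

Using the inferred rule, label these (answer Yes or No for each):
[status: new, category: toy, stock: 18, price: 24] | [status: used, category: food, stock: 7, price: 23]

Yes, No

Every 'Yes' example satisfies: status is new. None of the 'No' examples do.
[status: new, category: toy, stock: 18, price: 24] — status is new, hence Yes.
[status: used, category: food, stock: 7, price: 23] — status is used, hence No.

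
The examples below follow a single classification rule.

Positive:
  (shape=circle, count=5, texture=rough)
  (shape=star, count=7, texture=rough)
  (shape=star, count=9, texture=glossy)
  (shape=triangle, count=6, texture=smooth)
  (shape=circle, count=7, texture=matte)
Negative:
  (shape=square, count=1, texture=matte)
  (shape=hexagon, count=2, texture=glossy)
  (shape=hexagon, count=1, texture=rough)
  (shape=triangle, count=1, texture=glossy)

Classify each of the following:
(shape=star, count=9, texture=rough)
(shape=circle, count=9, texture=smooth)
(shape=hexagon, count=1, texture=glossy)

Positive, Positive, Negative

The pattern is that an item is 'Positive' exactly when: count ≥ 5.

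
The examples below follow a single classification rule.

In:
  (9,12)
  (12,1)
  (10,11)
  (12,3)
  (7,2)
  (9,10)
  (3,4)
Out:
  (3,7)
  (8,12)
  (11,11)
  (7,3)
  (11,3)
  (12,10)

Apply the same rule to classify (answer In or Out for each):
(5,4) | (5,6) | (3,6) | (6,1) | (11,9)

A rule that fits every label: sum is odd — true of each 'In' example, false of each 'Out' one.
(5,4) → 5+4 = 9 → In. (5,6) → 5+6 = 11 → In. (3,6) → 3+6 = 9 → In. (6,1) → 6+1 = 7 → In. (11,9) → 11+9 = 20 → Out.

In, In, In, In, Out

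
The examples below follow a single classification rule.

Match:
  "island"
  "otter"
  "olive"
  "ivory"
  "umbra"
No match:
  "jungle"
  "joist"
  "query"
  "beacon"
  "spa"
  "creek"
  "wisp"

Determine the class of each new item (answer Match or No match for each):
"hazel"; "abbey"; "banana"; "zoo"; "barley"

No match, Match, No match, No match, No match

The rule appears to be: starts with a vowel.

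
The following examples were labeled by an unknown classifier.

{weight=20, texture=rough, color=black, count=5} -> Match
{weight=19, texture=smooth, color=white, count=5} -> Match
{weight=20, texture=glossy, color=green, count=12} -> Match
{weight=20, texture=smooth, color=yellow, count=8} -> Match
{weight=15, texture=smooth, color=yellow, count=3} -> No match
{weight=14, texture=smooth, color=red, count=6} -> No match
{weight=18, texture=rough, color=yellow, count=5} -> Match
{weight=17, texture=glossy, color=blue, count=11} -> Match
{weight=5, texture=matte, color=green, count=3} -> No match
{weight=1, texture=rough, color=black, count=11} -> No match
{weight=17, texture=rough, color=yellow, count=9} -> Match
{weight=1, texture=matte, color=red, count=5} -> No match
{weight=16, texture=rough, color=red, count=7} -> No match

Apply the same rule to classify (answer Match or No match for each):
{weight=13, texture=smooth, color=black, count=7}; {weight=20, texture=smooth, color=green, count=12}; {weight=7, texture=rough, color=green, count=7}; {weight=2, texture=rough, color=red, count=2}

No match, Match, No match, No match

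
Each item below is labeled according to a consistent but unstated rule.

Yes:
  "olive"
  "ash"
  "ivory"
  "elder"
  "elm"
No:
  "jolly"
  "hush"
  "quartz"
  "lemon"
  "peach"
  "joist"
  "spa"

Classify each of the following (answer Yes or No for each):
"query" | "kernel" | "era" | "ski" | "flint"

Rule: starts with a vowel. This holds for each 'Yes' example and fails for each 'No' one.
"query": starts with 'q' — fails the rule, so No. "kernel": starts with 'k' — fails the rule, so No. "era": starts with 'e' — passes, so Yes. "ski": starts with 's' — fails the rule, so No. "flint": starts with 'f' — fails the rule, so No.

No, No, Yes, No, No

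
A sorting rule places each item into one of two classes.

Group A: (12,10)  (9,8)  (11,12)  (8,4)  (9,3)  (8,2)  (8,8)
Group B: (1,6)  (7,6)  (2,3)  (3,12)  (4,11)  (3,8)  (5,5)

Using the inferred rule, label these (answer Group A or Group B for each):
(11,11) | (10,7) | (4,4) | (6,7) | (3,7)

Group A, Group A, Group B, Group B, Group B

The simplest hypothesis consistent with all the labels is: first ≥ 8.
(11,11): first 11, satisfies this → Group A.
(10,7): first 10, satisfies this → Group A.
(4,4): first 4, does not satisfy this → Group B.
(6,7): first 6, does not satisfy this → Group B.
(3,7): first 3, does not satisfy this → Group B.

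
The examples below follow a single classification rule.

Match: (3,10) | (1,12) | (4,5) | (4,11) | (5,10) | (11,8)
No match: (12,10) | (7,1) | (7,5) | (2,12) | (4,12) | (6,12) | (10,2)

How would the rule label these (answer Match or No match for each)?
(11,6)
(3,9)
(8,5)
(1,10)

The rule appears to be: sum is odd.

Match, No match, Match, Match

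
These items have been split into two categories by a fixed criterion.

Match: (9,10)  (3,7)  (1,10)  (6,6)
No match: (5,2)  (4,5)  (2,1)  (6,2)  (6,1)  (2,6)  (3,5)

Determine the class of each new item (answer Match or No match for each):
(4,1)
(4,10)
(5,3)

No match, Match, No match

A rule that fits every label: sum ≥ 10 — true of each 'Match' example, false of each 'No match' one.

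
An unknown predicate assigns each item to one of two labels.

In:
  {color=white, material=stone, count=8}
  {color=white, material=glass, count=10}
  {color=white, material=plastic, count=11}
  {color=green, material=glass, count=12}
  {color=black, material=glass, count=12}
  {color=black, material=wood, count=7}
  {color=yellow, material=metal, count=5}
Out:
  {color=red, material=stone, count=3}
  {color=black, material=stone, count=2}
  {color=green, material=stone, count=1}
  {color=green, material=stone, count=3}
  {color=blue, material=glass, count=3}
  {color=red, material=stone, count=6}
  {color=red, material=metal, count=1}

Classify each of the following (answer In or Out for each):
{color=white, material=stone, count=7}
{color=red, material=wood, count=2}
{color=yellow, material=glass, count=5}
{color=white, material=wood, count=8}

In, Out, In, In

'In' ⟺ color is yellow OR count ≥ 7.
{color=white, material=stone, count=7}: color is white, count = 7, checks out → In. {color=red, material=wood, count=2}: color is red, count = 2, fails the rule → Out. {color=yellow, material=glass, count=5}: color is yellow, count = 5, checks out → In. {color=white, material=wood, count=8}: color is white, count = 8, checks out → In.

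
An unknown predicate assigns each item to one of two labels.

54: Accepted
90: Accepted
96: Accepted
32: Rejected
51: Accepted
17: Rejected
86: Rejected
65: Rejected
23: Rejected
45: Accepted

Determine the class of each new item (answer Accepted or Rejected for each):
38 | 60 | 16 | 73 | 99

Looking at the examples, the only property every 'Accepted' case has and every 'Rejected' case lacks is: multiple of 3.
38 → 38 = 3·12 + 2 → Rejected.
60 → 60 = 3·20 → Accepted.
16 → 16 = 3·5 + 1 → Rejected.
73 → 73 = 3·24 + 1 → Rejected.
99 → 99 = 3·33 → Accepted.

Rejected, Accepted, Rejected, Rejected, Accepted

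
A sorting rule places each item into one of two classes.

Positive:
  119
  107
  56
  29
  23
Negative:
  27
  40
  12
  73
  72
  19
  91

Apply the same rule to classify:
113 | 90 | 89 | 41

Positive, Negative, Positive, Positive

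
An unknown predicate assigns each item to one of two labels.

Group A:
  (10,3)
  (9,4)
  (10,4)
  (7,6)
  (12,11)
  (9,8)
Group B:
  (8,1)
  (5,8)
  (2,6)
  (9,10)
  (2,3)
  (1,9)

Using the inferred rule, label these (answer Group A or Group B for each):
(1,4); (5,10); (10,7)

The classifier is using: first > second AND sum ≥ 10.
Group B: (1,4), since 1 < 4, 1+4 = 5. Group B: (5,10), since 5 < 10, 5+10 = 15. Group A: (10,7), since 10 > 7, 10+7 = 17.

Group B, Group B, Group A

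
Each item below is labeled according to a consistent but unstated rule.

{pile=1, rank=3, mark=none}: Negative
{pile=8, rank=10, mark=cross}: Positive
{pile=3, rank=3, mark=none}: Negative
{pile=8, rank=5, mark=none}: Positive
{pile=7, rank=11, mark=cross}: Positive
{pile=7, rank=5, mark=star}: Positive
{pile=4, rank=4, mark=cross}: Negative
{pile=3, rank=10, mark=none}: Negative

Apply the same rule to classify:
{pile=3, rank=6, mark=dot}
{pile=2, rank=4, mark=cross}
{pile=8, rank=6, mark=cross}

Negative, Negative, Positive

The simplest hypothesis consistent with all the labels is: pile ≥ 7.
{pile=3, rank=6, mark=dot}: pile = 3, doesn't qualify → Negative. {pile=2, rank=4, mark=cross}: pile = 2, doesn't qualify → Negative. {pile=8, rank=6, mark=cross}: pile = 8, passes → Positive.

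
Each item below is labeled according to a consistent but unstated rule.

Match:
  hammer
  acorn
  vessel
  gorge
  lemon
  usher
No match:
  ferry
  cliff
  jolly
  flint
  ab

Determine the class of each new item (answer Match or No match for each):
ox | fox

No match, No match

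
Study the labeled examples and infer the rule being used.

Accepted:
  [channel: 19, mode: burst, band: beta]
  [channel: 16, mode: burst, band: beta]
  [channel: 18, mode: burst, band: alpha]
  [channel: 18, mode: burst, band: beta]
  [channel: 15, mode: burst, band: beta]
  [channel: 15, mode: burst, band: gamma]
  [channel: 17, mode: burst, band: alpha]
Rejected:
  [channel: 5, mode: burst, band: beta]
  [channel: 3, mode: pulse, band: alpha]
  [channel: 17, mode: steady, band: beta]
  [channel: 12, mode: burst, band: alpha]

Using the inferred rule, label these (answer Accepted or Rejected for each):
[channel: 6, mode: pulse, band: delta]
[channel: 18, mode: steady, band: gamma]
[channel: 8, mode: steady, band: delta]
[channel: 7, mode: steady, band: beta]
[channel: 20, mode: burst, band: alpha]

The distinguishing property — mode is burst AND channel ≥ 15 — holds for all the 'Accepted' cases and none of the 'Rejected' cases.
[channel: 6, mode: pulse, band: delta]: Rejected (mode is pulse, channel = 6).
[channel: 18, mode: steady, band: gamma]: Rejected (mode is steady, channel = 18).
[channel: 8, mode: steady, band: delta]: Rejected (mode is steady, channel = 8).
[channel: 7, mode: steady, band: beta]: Rejected (mode is steady, channel = 7).
[channel: 20, mode: burst, band: alpha]: Accepted (mode is burst, channel = 20).

Rejected, Rejected, Rejected, Rejected, Accepted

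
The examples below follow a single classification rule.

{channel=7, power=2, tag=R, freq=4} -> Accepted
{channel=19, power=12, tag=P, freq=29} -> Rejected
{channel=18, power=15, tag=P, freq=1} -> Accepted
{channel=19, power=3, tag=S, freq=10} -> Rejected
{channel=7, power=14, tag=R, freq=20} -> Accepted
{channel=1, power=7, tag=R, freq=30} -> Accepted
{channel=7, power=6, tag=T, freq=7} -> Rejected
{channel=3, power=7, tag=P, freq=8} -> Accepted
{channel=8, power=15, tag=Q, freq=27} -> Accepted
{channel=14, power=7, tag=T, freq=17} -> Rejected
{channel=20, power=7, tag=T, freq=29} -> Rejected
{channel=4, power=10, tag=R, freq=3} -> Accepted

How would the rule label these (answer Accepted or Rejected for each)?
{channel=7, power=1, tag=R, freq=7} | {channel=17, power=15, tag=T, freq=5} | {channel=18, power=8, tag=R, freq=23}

Accepted, Rejected, Accepted

The pattern is that an item is 'Accepted' exactly when: tag is not T AND channel ≤ 18.
{channel=7, power=1, tag=R, freq=7}: Accepted (tag is R, channel = 7). {channel=17, power=15, tag=T, freq=5}: Rejected (tag is T, channel = 17). {channel=18, power=8, tag=R, freq=23}: Accepted (tag is R, channel = 18).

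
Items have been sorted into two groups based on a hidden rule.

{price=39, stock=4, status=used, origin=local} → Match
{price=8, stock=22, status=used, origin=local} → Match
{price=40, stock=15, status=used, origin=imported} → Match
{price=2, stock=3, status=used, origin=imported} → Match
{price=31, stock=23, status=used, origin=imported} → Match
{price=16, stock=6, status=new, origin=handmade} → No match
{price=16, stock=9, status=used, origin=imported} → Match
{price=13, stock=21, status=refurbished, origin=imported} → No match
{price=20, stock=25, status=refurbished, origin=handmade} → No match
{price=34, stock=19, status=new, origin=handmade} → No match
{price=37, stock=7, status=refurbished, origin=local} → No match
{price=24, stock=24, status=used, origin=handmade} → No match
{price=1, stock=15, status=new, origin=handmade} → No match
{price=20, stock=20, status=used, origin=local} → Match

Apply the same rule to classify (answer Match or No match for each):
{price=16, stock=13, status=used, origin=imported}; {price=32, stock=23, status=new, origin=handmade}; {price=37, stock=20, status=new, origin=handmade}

The pattern is that an item is 'Match' exactly when: status is used AND stock ≤ 23.
{price=16, stock=13, status=used, origin=imported}: status is used, stock = 13, satisfies this → Match.
{price=32, stock=23, status=new, origin=handmade}: status is new, stock = 23, doesn't qualify → No match.
{price=37, stock=20, status=new, origin=handmade}: status is new, stock = 20, doesn't qualify → No match.

Match, No match, No match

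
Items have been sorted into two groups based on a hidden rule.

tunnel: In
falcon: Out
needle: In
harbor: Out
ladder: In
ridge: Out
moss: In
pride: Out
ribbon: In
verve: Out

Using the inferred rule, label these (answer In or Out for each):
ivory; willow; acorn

Every 'In' example satisfies: has a double letter. None of the 'Out' examples do.
ivory — no doubled letter, hence Out.
willow — 'll' doubled, hence In.
acorn — no doubled letter, hence Out.

Out, In, Out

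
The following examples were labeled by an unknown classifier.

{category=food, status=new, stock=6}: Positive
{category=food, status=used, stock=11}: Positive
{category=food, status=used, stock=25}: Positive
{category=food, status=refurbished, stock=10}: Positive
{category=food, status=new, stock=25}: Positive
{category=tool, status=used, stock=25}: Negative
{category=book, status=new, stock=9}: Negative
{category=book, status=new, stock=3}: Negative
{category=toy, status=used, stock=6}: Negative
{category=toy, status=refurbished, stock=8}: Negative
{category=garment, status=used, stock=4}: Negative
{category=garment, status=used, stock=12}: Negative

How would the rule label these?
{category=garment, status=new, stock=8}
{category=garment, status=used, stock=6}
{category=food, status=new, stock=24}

The common property of the 'Positive' items is: category is food. No 'Negative' item has it.
{category=garment, status=new, stock=8}: category is garment — doesn't qualify, so Negative. {category=garment, status=used, stock=6}: category is garment — doesn't qualify, so Negative. {category=food, status=new, stock=24}: category is food — matches, so Positive.

Negative, Negative, Positive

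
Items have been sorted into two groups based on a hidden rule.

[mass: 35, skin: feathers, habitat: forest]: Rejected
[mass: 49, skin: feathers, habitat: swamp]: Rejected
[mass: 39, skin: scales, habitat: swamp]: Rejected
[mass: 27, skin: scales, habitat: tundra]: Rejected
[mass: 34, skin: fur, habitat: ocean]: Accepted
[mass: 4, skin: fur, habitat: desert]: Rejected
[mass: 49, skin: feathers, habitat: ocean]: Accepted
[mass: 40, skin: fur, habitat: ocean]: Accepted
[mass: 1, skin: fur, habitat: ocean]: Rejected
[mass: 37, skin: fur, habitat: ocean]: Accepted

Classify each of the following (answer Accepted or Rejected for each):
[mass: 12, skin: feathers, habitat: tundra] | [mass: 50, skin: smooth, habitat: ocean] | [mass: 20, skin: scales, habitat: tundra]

Rejected, Accepted, Rejected

The rule appears to be: habitat is ocean AND mass ≥ 4.
[mass: 12, skin: feathers, habitat: tundra]: habitat is tundra, mass = 12, does not satisfy this → Rejected. [mass: 50, skin: smooth, habitat: ocean]: habitat is ocean, mass = 50, fits → Accepted. [mass: 20, skin: scales, habitat: tundra]: habitat is tundra, mass = 20, does not satisfy this → Rejected.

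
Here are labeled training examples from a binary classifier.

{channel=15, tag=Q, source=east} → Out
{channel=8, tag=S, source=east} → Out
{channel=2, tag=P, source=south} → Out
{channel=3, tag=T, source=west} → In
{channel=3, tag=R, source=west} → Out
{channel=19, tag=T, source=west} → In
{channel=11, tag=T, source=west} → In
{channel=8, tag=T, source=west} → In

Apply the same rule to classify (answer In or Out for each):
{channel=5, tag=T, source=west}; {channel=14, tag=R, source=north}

In, Out

The distinguishing property — tag is T — holds for all the 'In' cases and none of the 'Out' cases.
In: {channel=5, tag=T, source=west}, since tag is T.
Out: {channel=14, tag=R, source=north}, since tag is R.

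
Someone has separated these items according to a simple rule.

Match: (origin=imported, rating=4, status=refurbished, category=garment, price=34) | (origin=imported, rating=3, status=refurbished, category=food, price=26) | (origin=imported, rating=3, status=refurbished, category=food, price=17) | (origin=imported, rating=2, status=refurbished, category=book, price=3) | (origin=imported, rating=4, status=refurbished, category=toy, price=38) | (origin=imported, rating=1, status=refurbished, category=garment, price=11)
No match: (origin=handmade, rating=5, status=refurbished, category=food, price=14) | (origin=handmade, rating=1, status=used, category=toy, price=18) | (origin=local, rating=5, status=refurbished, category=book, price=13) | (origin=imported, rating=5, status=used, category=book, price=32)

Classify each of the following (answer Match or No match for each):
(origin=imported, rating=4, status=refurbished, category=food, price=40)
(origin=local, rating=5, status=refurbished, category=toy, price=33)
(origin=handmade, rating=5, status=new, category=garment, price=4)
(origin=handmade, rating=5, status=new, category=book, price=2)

Match, No match, No match, No match

The distinguishing property — origin is imported AND status is refurbished — holds for all the 'Match' cases and none of the 'No match' cases.
(origin=imported, rating=4, status=refurbished, category=food, price=40): Match (origin is imported, status is refurbished). (origin=local, rating=5, status=refurbished, category=toy, price=33): No match (origin is local, status is refurbished). (origin=handmade, rating=5, status=new, category=garment, price=4): No match (origin is handmade, status is new). (origin=handmade, rating=5, status=new, category=book, price=2): No match (origin is handmade, status is new).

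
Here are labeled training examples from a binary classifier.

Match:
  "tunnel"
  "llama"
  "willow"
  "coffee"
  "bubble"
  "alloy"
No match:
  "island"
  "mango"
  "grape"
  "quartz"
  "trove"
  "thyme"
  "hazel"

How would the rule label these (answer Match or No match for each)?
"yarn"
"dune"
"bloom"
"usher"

No match, No match, Match, No match

A rule that fits every label: has a double letter — true of each 'Match' example, false of each 'No match' one.
"yarn" → no doubled letter → No match. "dune" → no doubled letter → No match. "bloom" → 'oo' doubled → Match. "usher" → no doubled letter → No match.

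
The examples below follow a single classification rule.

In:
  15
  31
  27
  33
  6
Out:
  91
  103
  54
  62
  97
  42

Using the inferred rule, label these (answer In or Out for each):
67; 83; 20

Out, Out, In

The common property of the 'In' items is: at most 33. No 'Out' item has it.
67: Out (67 > 33).
83: Out (83 > 33).
20: In (20 ≤ 33).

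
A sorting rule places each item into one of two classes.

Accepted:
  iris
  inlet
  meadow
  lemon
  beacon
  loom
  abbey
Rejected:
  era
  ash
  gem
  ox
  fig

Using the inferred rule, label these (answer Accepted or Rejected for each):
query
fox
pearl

The simplest hypothesis consistent with all the labels is: length ≥ 4.

Accepted, Rejected, Accepted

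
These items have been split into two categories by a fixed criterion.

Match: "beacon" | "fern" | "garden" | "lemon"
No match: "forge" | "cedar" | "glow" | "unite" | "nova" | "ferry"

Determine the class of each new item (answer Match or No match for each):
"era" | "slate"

No match, No match

The simplest hypothesis consistent with all the labels is: ends with 'n'.
No match: "era", since ends with 'a'.
No match: "slate", since ends with 'e'.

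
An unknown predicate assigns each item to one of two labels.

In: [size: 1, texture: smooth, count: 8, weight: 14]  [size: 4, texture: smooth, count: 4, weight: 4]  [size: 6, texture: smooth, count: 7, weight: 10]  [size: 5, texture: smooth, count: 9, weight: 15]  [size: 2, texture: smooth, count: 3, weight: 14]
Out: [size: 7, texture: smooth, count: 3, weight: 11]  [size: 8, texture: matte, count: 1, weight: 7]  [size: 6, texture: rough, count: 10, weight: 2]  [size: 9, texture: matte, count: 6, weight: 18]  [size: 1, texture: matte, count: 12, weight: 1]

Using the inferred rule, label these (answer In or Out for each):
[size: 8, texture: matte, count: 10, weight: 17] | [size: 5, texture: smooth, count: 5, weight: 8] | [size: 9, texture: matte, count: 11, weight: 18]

Out, In, Out

The rule appears to be: texture is smooth AND size ≤ 6.
Out: [size: 8, texture: matte, count: 10, weight: 17], since texture is matte, size = 8.
In: [size: 5, texture: smooth, count: 5, weight: 8], since texture is smooth, size = 5.
Out: [size: 9, texture: matte, count: 11, weight: 18], since texture is matte, size = 9.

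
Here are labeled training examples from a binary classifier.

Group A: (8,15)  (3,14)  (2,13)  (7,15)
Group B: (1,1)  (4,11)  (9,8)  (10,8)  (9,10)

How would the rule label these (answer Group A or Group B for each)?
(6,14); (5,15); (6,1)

'Group A' ⟺ second ≥ 13.
(6,14) → second 14 → Group A. (5,15) → second 15 → Group A. (6,1) → second 1 → Group B.

Group A, Group A, Group B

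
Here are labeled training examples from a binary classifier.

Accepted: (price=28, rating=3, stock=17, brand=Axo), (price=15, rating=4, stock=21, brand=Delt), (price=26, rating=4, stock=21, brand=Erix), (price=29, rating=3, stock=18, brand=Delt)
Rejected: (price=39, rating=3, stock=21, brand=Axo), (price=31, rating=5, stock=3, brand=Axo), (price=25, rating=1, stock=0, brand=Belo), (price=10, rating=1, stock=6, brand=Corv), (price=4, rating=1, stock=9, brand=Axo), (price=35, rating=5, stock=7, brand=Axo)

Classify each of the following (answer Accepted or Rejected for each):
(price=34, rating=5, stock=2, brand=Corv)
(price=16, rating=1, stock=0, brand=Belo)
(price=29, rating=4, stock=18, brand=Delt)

The pattern is that an item is 'Accepted' exactly when: rating ≥ 3 AND price ≤ 29.
(price=34, rating=5, stock=2, brand=Corv): rating = 5, price = 34, does not satisfy this → Rejected. (price=16, rating=1, stock=0, brand=Belo): rating = 1, price = 16, does not satisfy this → Rejected. (price=29, rating=4, stock=18, brand=Delt): rating = 4, price = 29, has this property → Accepted.

Rejected, Rejected, Accepted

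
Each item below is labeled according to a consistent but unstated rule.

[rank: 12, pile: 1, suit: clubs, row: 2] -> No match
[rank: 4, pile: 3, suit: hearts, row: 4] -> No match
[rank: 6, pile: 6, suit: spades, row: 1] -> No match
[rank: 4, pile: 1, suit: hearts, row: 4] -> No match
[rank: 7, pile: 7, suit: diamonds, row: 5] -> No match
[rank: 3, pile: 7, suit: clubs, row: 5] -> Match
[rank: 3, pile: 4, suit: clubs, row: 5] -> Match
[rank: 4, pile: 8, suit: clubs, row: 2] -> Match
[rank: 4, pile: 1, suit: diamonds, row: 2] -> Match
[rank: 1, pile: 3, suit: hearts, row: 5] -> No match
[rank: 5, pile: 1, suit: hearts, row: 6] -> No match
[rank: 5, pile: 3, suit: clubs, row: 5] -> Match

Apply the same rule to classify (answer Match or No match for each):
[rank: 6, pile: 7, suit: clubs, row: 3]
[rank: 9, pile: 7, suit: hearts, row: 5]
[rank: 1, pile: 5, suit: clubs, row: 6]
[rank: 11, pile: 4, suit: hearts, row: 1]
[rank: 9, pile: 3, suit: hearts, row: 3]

No match, No match, Match, No match, No match

The distinguishing property — suit is not hearts AND rank ≤ 5 — holds for all the 'Match' cases and none of the 'No match' cases.
[rank: 6, pile: 7, suit: clubs, row: 3] — suit is clubs, rank = 6, hence No match. [rank: 9, pile: 7, suit: hearts, row: 5] — suit is hearts, rank = 9, hence No match. [rank: 1, pile: 5, suit: clubs, row: 6] — suit is clubs, rank = 1, hence Match. [rank: 11, pile: 4, suit: hearts, row: 1] — suit is hearts, rank = 11, hence No match. [rank: 9, pile: 3, suit: hearts, row: 3] — suit is hearts, rank = 9, hence No match.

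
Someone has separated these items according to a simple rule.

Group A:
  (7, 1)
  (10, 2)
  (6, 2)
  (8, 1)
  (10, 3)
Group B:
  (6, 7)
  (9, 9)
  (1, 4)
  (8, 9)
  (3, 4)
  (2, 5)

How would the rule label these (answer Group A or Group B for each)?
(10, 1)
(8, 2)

One predicate separates the groups cleanly: first > second.
Group A: (10, 1), since 10 > 1.
Group A: (8, 2), since 8 > 2.

Group A, Group A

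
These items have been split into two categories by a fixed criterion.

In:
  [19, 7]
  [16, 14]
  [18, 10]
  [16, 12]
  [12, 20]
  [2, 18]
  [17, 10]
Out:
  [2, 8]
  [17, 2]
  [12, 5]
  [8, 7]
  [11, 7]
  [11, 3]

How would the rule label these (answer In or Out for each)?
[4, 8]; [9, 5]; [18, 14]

Out, Out, In

The rule appears to be: sum ≥ 20.
[4, 8] → 4+8 = 12 → Out. [9, 5] → 9+5 = 14 → Out. [18, 14] → 18+14 = 32 → In.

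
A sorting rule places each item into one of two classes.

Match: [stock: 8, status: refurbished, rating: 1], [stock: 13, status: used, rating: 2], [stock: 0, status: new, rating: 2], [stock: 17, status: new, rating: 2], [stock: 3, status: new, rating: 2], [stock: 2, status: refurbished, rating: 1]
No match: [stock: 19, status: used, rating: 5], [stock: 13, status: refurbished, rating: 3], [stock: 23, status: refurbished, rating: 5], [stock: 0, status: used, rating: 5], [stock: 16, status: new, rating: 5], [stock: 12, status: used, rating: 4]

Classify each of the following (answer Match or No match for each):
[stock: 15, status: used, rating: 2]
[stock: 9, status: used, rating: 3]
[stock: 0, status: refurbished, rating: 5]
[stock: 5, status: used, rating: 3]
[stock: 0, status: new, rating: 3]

Match, No match, No match, No match, No match

The simplest hypothesis consistent with all the labels is: rating ≤ 2.
Match: [stock: 15, status: used, rating: 2], since rating = 2.
No match: [stock: 9, status: used, rating: 3], since rating = 3.
No match: [stock: 0, status: refurbished, rating: 5], since rating = 5.
No match: [stock: 5, status: used, rating: 3], since rating = 3.
No match: [stock: 0, status: new, rating: 3], since rating = 3.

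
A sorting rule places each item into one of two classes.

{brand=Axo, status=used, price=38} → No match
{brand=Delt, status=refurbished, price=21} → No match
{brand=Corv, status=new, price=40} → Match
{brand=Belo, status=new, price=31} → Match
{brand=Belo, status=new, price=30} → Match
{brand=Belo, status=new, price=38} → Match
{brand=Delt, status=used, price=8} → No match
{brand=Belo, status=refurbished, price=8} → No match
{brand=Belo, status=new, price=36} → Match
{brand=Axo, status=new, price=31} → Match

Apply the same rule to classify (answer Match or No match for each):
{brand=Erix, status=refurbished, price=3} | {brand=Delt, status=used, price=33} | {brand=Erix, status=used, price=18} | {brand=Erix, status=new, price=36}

No match, No match, No match, Match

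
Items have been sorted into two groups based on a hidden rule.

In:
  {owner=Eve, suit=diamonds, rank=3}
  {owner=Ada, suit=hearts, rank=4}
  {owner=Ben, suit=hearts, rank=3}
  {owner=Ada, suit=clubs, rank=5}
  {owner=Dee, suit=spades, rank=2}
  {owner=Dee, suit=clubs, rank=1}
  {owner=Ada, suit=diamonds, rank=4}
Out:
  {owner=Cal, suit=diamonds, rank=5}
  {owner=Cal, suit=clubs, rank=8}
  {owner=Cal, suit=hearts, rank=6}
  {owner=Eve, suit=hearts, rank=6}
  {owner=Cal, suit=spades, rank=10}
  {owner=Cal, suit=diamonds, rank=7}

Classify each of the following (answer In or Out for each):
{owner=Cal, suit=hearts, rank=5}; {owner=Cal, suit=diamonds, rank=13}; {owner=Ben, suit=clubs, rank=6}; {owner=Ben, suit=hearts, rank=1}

Out, Out, Out, In

The classifier is using: owner is Ada OR rank ≤ 3.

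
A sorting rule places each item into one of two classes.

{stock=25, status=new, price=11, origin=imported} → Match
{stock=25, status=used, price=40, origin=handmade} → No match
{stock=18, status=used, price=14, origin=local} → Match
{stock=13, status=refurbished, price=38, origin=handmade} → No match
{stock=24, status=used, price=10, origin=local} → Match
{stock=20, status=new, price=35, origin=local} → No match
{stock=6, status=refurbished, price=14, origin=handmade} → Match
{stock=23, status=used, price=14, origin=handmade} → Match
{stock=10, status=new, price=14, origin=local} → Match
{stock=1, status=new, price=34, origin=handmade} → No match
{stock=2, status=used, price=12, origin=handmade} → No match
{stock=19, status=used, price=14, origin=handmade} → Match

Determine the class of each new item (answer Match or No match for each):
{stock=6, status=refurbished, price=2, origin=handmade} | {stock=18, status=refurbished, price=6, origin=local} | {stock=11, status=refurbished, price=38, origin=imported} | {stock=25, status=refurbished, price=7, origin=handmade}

Match, Match, No match, Match

All 'Match' examples share one property — stock ≥ 6 AND price ≤ 14 — and every 'No match' example lacks it.
{stock=6, status=refurbished, price=2, origin=handmade} — stock = 6, price = 2, hence Match.
{stock=18, status=refurbished, price=6, origin=local} — stock = 18, price = 6, hence Match.
{stock=11, status=refurbished, price=38, origin=imported} — stock = 11, price = 38, hence No match.
{stock=25, status=refurbished, price=7, origin=handmade} — stock = 25, price = 7, hence Match.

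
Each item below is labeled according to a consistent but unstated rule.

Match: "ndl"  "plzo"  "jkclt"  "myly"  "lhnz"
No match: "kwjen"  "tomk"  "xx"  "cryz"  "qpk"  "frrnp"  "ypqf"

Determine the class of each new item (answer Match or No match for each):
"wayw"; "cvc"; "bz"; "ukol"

The pattern is that an item is 'Match' exactly when: contains 'l'.
No match: "wayw", since no 'l'.
No match: "cvc", since no 'l'.
No match: "bz", since no 'l'.
Match: "ukol", since has 'l'.

No match, No match, No match, Match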